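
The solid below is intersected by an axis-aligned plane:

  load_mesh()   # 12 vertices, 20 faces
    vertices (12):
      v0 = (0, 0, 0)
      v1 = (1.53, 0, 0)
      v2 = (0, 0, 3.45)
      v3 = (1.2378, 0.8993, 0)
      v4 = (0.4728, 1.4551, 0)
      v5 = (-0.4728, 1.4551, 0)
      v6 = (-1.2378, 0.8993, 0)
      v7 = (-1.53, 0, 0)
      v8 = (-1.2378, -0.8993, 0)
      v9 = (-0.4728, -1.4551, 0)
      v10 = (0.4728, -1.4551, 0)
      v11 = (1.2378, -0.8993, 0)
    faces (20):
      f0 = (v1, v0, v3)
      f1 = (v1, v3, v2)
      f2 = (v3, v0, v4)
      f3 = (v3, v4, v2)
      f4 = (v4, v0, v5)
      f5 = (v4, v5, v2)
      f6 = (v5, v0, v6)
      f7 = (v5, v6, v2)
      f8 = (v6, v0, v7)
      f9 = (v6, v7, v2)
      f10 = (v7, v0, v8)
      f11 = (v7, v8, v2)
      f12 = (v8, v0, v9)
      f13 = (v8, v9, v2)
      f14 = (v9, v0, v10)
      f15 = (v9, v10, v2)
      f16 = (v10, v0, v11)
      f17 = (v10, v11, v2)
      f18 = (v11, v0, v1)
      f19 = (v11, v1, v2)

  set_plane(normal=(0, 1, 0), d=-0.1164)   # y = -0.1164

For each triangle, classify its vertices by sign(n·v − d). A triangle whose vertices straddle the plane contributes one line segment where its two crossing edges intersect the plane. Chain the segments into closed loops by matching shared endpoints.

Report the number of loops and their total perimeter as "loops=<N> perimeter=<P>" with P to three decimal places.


loops=1 perimeter=10.051

Straddling triangles (10 of 20):
  (v7,v0,v8) [++-] → (-0.160213, -0.1164, 0)–(-1.49218, -0.1164, 0)  len=1.3320
  (v7,v8,v2) [+-+] → (-1.49218, -0.1164, 0)–(-0.160213, -0.1164, 3.00345)  len=3.2856
  (v8,v0,v9) [-+-] → (-0.160213, -0.1164, 0)–(-0.0378214, -0.1164, 0)  len=0.1224
  (v8,v9,v2) [--+] → (-0.0378214, -0.1164, 3.17402)–(-0.160213, -0.1164, 3.00345)  len=0.2099
  (v9,v0,v10) [-+-] → (-0.0378214, -0.1164, 0)–(0.0378214, -0.1164, 0)  len=0.0756
  (v9,v10,v2) [--+] → (0.0378214, -0.1164, 3.17402)–(-0.0378214, -0.1164, 3.17402)  len=0.0756
  (v10,v0,v11) [-+-] → (0.0378214, -0.1164, 0)–(0.160213, -0.1164, 0)  len=0.1224
  (v10,v11,v2) [--+] → (0.160213, -0.1164, 3.00345)–(0.0378214, -0.1164, 3.17402)  len=0.2099
  (v11,v0,v1) [-++] → (0.160213, -0.1164, 0)–(1.49218, -0.1164, 0)  len=1.3320
  (v11,v1,v2) [-++] → (1.49218, -0.1164, 0)–(0.160213, -0.1164, 3.00345)  len=3.2856

Chained into 1 loop(s):
  loop 1: 10 segments, perimeter = 10.0510
Total perimeter = 10.051


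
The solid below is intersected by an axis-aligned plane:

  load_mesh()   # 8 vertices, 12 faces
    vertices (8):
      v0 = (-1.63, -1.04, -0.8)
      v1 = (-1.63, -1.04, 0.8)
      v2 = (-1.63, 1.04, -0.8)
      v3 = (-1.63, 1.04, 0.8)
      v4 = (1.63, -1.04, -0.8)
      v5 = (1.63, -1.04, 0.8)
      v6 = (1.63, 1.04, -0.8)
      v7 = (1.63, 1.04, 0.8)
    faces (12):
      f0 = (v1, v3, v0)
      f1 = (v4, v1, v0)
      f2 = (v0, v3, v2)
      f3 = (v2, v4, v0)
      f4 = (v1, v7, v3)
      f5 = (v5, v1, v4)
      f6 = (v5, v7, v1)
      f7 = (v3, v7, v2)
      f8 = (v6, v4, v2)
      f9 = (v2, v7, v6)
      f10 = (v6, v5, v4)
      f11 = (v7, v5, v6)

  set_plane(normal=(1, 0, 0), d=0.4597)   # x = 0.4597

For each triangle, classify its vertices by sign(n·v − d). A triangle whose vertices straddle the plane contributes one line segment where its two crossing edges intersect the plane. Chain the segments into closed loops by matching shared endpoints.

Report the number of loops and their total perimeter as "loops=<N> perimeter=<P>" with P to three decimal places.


Straddling triangles (8 of 12):
  (v4,v1,v0) [+--] → (0.4597, -1.04, -0.22562)–(0.4597, -1.04, -0.8)  len=0.5744
  (v2,v4,v0) [-+-] → (0.4597, -0.293306, -0.8)–(0.4597, -1.04, -0.8)  len=0.7467
  (v1,v7,v3) [-+-] → (0.4597, 0.293306, 0.8)–(0.4597, 1.04, 0.8)  len=0.7467
  (v5,v1,v4) [+-+] → (0.4597, -1.04, 0.8)–(0.4597, -1.04, -0.22562)  len=1.0256
  (v5,v7,v1) [++-] → (0.4597, 0.293306, 0.8)–(0.4597, -1.04, 0.8)  len=1.3333
  (v3,v7,v2) [-+-] → (0.4597, 1.04, 0.8)–(0.4597, 1.04, 0.22562)  len=0.5744
  (v6,v4,v2) [++-] → (0.4597, -0.293306, -0.8)–(0.4597, 1.04, -0.8)  len=1.3333
  (v2,v7,v6) [-++] → (0.4597, 1.04, 0.22562)–(0.4597, 1.04, -0.8)  len=1.0256

Chained into 1 loop(s):
  loop 1: 8 segments, perimeter = 7.3600
Total perimeter = 7.360

loops=1 perimeter=7.360


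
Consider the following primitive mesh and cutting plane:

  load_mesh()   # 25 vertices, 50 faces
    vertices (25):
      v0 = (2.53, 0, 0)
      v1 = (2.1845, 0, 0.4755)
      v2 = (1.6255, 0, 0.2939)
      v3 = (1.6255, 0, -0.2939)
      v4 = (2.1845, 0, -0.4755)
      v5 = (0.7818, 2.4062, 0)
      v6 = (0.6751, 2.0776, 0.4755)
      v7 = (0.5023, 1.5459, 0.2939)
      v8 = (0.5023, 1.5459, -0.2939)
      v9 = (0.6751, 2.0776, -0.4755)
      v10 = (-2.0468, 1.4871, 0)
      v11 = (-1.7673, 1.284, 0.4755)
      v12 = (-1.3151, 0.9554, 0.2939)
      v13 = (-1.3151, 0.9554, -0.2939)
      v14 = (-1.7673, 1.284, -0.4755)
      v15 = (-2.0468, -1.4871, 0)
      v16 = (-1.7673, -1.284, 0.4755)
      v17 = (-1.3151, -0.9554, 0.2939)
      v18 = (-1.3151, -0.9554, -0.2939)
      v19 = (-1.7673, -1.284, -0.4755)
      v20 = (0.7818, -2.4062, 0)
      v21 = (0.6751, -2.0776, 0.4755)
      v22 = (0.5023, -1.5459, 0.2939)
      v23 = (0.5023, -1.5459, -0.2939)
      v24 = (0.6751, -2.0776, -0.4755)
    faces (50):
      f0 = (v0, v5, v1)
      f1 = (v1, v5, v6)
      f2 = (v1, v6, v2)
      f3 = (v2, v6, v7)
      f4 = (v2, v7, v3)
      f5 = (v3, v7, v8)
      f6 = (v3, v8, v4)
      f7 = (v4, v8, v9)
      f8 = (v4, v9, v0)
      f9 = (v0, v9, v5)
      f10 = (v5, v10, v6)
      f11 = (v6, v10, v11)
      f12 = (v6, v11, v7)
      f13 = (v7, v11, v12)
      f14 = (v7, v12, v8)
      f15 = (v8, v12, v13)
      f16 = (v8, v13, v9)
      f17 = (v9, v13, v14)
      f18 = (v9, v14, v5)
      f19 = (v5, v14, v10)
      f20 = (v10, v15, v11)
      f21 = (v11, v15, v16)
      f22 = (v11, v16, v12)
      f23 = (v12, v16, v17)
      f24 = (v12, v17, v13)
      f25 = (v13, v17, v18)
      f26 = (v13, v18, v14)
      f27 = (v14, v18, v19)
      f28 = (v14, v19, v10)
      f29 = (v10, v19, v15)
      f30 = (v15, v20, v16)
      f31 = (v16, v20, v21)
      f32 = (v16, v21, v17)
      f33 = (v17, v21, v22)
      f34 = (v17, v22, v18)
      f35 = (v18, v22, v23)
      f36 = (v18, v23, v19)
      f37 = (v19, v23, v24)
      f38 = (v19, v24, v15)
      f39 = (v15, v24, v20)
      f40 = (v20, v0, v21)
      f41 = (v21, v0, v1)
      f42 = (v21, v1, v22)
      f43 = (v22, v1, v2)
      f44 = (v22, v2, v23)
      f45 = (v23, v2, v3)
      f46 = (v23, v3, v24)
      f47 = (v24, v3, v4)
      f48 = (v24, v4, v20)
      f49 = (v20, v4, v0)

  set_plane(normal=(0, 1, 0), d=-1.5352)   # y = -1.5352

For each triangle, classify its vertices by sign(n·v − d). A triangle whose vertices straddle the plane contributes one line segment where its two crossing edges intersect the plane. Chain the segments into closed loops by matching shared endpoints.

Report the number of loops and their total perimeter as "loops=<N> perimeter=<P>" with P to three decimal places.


Straddling triangles (20 of 50):
  (v15,v20,v16) [+-+] → (-1.89877, -1.5352, 0)–(-1.19669, -1.5352, 0.369061)  len=0.7932
  (v16,v20,v21) [+--] → (-1.19669, -1.5352, 0.369061)–(-0.994202, -1.5352, 0.4755)  len=0.2288
  (v16,v21,v17) [+-+] → (-0.994202, -1.5352, 0.4755)–(-0.286836, -1.5352, 0.387726)  len=0.7128
  (v17,v21,v22) [+--] → (-0.286836, -1.5352, 0.387726)–(0.469368, -1.5352, 0.2939)  len=0.7620
  (v17,v22,v18) [+-+] → (0.469368, -1.5352, 0.2939)–(0.469368, -1.5352, 0.283249)  len=0.0107
  (v18,v22,v23) [+--] → (0.469368, -1.5352, 0.283249)–(0.469368, -1.5352, -0.2939)  len=0.5771
  (v18,v23,v19) [+-+] → (0.469368, -1.5352, -0.2939)–(0.409575, -1.5352, -0.301319)  len=0.0603
  (v19,v23,v24) [+--] → (0.409575, -1.5352, -0.301319)–(-0.994202, -1.5352, -0.4755)  len=1.4145
  (v19,v24,v15) [+-+] → (-0.994202, -1.5352, -0.4755)–(-1.82508, -1.5352, -0.0387325)  len=0.9387
  (v15,v24,v20) [+--] → (-1.82508, -1.5352, -0.0387325)–(-1.89877, -1.5352, 0)  len=0.0832
  (v20,v0,v21) [-+-] → (1.41462, -1.5352, 0)–(1.15936, -1.5352, 0.351361)  len=0.4343
  (v21,v0,v1) [-++] → (1.15936, -1.5352, 0.351361)–(1.06916, -1.5352, 0.4755)  len=0.1534
  (v21,v1,v22) [-+-] → (1.06916, -1.5352, 0.4755)–(0.513943, -1.5352, 0.295157)  len=0.5838
  (v22,v1,v2) [-++] → (0.513943, -1.5352, 0.295157)–(0.510074, -1.5352, 0.2939)  len=0.0041
  (v22,v2,v23) [-+-] → (0.510074, -1.5352, 0.2939)–(0.510074, -1.5352, -0.289832)  len=0.5837
  (v23,v2,v3) [-++] → (0.510074, -1.5352, -0.289832)–(0.510074, -1.5352, -0.2939)  len=0.0041
  (v23,v3,v24) [-+-] → (0.510074, -1.5352, -0.2939)–(0.923221, -1.5352, -0.42809)  len=0.4344
  (v24,v3,v4) [-++] → (0.923221, -1.5352, -0.42809)–(1.06916, -1.5352, -0.4755)  len=0.1534
  (v24,v4,v20) [-+-] → (1.06916, -1.5352, -0.4755)–(1.28955, -1.5352, -0.172122)  len=0.3750
  (v20,v4,v0) [-++] → (1.28955, -1.5352, -0.172122)–(1.41462, -1.5352, 0)  len=0.2128

Chained into 2 loop(s):
  loop 1: 10 segments, perimeter = 5.5812
  loop 2: 10 segments, perimeter = 2.9390
Total perimeter = 8.520

loops=2 perimeter=8.520


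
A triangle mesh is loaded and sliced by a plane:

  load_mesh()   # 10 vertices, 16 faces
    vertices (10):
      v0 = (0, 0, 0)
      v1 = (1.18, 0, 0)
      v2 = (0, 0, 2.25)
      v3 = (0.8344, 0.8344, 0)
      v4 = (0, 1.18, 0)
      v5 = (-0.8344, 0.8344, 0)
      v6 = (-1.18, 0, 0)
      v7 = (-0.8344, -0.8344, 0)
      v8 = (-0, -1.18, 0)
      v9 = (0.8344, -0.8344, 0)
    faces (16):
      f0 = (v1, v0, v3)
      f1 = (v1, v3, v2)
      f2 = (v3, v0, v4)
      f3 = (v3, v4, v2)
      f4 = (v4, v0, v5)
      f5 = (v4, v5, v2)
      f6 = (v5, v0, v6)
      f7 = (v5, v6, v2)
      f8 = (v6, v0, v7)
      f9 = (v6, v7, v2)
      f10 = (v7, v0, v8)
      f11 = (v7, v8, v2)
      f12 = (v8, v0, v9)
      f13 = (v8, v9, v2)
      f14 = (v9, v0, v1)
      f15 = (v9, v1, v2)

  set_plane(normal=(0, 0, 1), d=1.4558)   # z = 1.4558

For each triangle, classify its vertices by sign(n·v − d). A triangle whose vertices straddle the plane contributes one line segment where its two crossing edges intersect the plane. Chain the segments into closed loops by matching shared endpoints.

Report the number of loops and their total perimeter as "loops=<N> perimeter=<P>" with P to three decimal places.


Straddling triangles (8 of 16):
  (v1,v3,v2) [--+] → (0.294525, 0.294525, 1.4558)–(0.416514, 0, 1.4558)  len=0.3188
  (v3,v4,v2) [--+] → (0, 0.416514, 1.4558)–(0.294525, 0.294525, 1.4558)  len=0.3188
  (v4,v5,v2) [--+] → (-0.294525, 0.294525, 1.4558)–(0, 0.416514, 1.4558)  len=0.3188
  (v5,v6,v2) [--+] → (-0.416514, 0, 1.4558)–(-0.294525, 0.294525, 1.4558)  len=0.3188
  (v6,v7,v2) [--+] → (-0.294525, -0.294525, 1.4558)–(-0.416514, 0, 1.4558)  len=0.3188
  (v7,v8,v2) [--+] → (0, -0.416514, 1.4558)–(-0.294525, -0.294525, 1.4558)  len=0.3188
  (v8,v9,v2) [--+] → (0.294525, -0.294525, 1.4558)–(0, -0.416514, 1.4558)  len=0.3188
  (v9,v1,v2) [--+] → (0.416514, 0, 1.4558)–(0.294525, -0.294525, 1.4558)  len=0.3188

Chained into 1 loop(s):
  loop 1: 8 segments, perimeter = 2.5503
Total perimeter = 2.550

loops=1 perimeter=2.550


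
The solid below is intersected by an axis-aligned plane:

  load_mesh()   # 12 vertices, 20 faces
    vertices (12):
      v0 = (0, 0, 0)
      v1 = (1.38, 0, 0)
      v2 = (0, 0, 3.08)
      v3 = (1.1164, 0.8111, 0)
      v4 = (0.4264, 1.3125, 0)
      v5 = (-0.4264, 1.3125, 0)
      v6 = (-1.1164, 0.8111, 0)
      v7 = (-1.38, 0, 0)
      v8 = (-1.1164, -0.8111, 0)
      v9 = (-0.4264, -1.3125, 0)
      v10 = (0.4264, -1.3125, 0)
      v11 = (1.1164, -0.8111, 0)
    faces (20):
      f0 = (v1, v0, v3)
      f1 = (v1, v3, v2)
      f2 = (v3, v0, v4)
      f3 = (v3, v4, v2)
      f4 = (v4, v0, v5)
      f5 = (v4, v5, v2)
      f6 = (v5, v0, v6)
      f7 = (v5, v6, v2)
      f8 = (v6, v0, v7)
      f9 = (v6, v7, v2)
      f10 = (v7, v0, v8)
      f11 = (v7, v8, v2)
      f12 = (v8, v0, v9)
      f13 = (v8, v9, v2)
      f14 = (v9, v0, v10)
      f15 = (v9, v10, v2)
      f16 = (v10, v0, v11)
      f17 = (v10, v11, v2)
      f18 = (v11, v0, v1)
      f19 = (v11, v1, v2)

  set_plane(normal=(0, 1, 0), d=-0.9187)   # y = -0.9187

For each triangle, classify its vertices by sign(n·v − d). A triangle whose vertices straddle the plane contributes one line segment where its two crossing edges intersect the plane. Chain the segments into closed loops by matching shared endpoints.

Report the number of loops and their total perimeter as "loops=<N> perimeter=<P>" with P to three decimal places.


loops=1 perimeter=4.816

Straddling triangles (6 of 20):
  (v8,v0,v9) [++-] → (-0.298464, -0.9187, 0)–(-0.968327, -0.9187, 0)  len=0.6699
  (v8,v9,v2) [+-+] → (-0.968327, -0.9187, 0)–(-0.298464, -0.9187, 0.924117)  len=1.1414
  (v9,v0,v10) [-+-] → (-0.298464, -0.9187, 0)–(0.298464, -0.9187, 0)  len=0.5969
  (v9,v10,v2) [--+] → (0.298464, -0.9187, 0.924117)–(-0.298464, -0.9187, 0.924117)  len=0.5969
  (v10,v0,v11) [-++] → (0.298464, -0.9187, 0)–(0.968327, -0.9187, 0)  len=0.6699
  (v10,v11,v2) [-++] → (0.968327, -0.9187, 0)–(0.298464, -0.9187, 0.924117)  len=1.1414

Chained into 1 loop(s):
  loop 1: 6 segments, perimeter = 4.8163
Total perimeter = 4.816


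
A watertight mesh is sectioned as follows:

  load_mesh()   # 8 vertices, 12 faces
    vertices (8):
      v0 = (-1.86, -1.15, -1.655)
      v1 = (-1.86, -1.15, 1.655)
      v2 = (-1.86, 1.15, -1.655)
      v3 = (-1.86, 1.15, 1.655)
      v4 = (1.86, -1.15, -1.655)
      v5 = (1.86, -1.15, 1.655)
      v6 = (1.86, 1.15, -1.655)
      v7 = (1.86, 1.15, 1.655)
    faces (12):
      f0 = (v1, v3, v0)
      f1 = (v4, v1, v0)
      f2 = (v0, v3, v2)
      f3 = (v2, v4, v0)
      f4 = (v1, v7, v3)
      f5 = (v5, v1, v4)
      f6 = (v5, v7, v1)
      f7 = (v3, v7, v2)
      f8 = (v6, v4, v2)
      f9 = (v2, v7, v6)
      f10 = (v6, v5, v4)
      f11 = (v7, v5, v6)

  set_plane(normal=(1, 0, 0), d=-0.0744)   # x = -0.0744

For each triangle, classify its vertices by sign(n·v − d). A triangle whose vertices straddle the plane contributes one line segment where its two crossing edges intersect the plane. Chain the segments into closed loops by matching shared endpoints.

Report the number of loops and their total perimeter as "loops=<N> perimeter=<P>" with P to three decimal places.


Straddling triangles (8 of 12):
  (v4,v1,v0) [+--] → (-0.0744, -1.15, 0.0662)–(-0.0744, -1.15, -1.655)  len=1.7212
  (v2,v4,v0) [-+-] → (-0.0744, 0.046, -1.655)–(-0.0744, -1.15, -1.655)  len=1.1960
  (v1,v7,v3) [-+-] → (-0.0744, -0.046, 1.655)–(-0.0744, 1.15, 1.655)  len=1.1960
  (v5,v1,v4) [+-+] → (-0.0744, -1.15, 1.655)–(-0.0744, -1.15, 0.0662)  len=1.5888
  (v5,v7,v1) [++-] → (-0.0744, -0.046, 1.655)–(-0.0744, -1.15, 1.655)  len=1.1040
  (v3,v7,v2) [-+-] → (-0.0744, 1.15, 1.655)–(-0.0744, 1.15, -0.0662)  len=1.7212
  (v6,v4,v2) [++-] → (-0.0744, 0.046, -1.655)–(-0.0744, 1.15, -1.655)  len=1.1040
  (v2,v7,v6) [-++] → (-0.0744, 1.15, -0.0662)–(-0.0744, 1.15, -1.655)  len=1.5888

Chained into 1 loop(s):
  loop 1: 8 segments, perimeter = 11.2200
Total perimeter = 11.220

loops=1 perimeter=11.220


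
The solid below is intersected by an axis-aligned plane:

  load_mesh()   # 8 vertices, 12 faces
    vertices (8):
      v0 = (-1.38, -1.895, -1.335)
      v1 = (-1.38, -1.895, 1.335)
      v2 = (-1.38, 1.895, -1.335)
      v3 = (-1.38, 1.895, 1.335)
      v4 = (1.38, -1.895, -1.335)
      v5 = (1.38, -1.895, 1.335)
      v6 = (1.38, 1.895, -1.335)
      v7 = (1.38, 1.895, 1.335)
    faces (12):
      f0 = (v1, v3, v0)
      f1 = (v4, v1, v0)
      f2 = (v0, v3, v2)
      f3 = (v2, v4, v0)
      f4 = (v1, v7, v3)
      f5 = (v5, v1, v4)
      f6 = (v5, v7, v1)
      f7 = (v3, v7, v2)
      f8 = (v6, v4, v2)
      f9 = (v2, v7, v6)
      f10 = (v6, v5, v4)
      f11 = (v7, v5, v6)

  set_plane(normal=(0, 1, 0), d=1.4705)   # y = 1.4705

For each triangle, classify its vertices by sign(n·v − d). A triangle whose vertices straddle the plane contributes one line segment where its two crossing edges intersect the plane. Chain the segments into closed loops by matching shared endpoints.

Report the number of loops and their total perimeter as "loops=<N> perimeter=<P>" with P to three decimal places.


loops=1 perimeter=10.860

Straddling triangles (8 of 12):
  (v1,v3,v0) [-+-] → (-1.38, 1.4705, 1.335)–(-1.38, 1.4705, 1.03595)  len=0.2991
  (v0,v3,v2) [-++] → (-1.38, 1.4705, 1.03595)–(-1.38, 1.4705, -1.335)  len=2.3709
  (v2,v4,v0) [+--] → (-1.07087, 1.4705, -1.335)–(-1.38, 1.4705, -1.335)  len=0.3091
  (v1,v7,v3) [-++] → (1.07087, 1.4705, 1.335)–(-1.38, 1.4705, 1.335)  len=2.4509
  (v5,v7,v1) [-+-] → (1.38, 1.4705, 1.335)–(1.07087, 1.4705, 1.335)  len=0.3091
  (v6,v4,v2) [+-+] → (1.38, 1.4705, -1.335)–(-1.07087, 1.4705, -1.335)  len=2.4509
  (v6,v5,v4) [+--] → (1.38, 1.4705, -1.03595)–(1.38, 1.4705, -1.335)  len=0.2991
  (v7,v5,v6) [+-+] → (1.38, 1.4705, 1.335)–(1.38, 1.4705, -1.03595)  len=2.3709

Chained into 1 loop(s):
  loop 1: 8 segments, perimeter = 10.8600
Total perimeter = 10.860


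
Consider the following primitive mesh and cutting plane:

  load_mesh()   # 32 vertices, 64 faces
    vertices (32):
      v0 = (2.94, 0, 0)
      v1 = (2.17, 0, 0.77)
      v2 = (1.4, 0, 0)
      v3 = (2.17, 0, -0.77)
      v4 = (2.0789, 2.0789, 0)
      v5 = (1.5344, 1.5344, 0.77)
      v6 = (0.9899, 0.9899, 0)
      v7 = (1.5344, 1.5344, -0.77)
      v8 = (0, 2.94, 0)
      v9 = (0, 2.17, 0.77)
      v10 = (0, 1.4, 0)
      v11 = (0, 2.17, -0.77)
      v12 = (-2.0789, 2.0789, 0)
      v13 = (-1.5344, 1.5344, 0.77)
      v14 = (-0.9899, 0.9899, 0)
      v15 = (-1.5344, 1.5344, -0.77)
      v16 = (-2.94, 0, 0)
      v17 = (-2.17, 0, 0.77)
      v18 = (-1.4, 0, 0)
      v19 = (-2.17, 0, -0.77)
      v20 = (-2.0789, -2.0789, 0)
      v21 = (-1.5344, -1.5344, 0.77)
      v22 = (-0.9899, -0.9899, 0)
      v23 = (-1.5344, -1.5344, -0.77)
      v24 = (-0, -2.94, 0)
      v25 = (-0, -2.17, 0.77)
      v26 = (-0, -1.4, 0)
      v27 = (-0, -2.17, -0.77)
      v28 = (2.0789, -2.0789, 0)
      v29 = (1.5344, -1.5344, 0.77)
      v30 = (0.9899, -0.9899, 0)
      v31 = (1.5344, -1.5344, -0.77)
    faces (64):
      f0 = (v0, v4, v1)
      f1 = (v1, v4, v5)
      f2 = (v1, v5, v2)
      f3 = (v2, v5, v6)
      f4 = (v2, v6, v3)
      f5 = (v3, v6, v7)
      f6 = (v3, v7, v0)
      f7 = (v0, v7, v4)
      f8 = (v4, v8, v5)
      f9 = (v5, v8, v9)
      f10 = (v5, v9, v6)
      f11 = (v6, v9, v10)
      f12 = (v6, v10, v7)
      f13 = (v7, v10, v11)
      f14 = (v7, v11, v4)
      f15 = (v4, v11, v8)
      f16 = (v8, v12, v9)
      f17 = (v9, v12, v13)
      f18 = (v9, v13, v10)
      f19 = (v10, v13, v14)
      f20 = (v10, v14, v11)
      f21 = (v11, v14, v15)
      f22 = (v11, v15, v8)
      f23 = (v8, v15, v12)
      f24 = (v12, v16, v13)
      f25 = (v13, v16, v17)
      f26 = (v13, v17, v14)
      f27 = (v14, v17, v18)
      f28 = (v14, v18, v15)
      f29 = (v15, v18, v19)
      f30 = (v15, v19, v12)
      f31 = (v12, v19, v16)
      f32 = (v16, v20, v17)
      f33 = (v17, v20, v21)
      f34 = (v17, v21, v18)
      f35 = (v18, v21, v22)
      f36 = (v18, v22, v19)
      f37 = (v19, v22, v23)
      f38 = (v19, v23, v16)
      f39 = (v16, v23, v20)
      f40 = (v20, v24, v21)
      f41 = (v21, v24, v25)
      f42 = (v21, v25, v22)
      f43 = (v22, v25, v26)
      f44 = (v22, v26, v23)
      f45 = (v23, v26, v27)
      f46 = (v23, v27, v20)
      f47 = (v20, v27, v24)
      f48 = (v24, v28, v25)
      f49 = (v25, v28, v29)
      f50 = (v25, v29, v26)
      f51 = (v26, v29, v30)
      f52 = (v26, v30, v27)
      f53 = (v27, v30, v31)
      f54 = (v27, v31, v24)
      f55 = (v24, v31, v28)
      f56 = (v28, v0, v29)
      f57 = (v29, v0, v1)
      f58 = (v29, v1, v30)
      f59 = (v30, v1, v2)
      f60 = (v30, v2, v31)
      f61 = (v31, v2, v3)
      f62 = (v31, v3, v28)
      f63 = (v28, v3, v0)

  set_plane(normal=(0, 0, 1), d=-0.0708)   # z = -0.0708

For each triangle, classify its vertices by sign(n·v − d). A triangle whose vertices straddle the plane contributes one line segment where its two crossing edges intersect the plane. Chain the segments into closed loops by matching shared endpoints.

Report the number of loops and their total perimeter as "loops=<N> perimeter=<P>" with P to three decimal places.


loops=2 perimeter=26.573

Straddling triangles (32 of 64):
  (v2,v6,v3) [++-] → (1.09841, 0.898881, -0.0708)–(1.4708, 0, -0.0708)  len=0.9730
  (v3,v6,v7) [-+-] → (1.09841, 0.898881, -0.0708)–(1.03997, 1.03997, -0.0708)  len=0.1527
  (v3,v7,v0) [--+] → (2.81076, 0.141085, -0.0708)–(2.8692, 0, -0.0708)  len=0.1527
  (v0,v7,v4) [+-+] → (2.81076, 0.141085, -0.0708)–(2.02883, 2.02883, -0.0708)  len=2.0433
  (v6,v10,v7) [++-] → (0.141085, 1.41236, -0.0708)–(1.03997, 1.03997, -0.0708)  len=0.9730
  (v7,v10,v11) [-+-] → (0.141085, 1.41236, -0.0708)–(0, 1.4708, -0.0708)  len=0.1527
  (v7,v11,v4) [--+] → (1.88775, 2.08728, -0.0708)–(2.02883, 2.02883, -0.0708)  len=0.1527
  (v4,v11,v8) [+-+] → (1.88775, 2.08728, -0.0708)–(0, 2.8692, -0.0708)  len=2.0433
  (v10,v14,v11) [++-] → (-0.898881, 1.09841, -0.0708)–(0, 1.4708, -0.0708)  len=0.9730
  (v11,v14,v15) [-+-] → (-0.898881, 1.09841, -0.0708)–(-1.03997, 1.03997, -0.0708)  len=0.1527
  (v11,v15,v8) [--+] → (-0.141085, 2.81076, -0.0708)–(0, 2.8692, -0.0708)  len=0.1527
  (v8,v15,v12) [+-+] → (-0.141085, 2.81076, -0.0708)–(-2.02883, 2.02883, -0.0708)  len=2.0433
  (v14,v18,v15) [++-] → (-1.41236, 0.141085, -0.0708)–(-1.03997, 1.03997, -0.0708)  len=0.9730
  (v15,v18,v19) [-+-] → (-1.41236, 0.141085, -0.0708)–(-1.4708, 0, -0.0708)  len=0.1527
  (v15,v19,v12) [--+] → (-2.08728, 1.88775, -0.0708)–(-2.02883, 2.02883, -0.0708)  len=0.1527
  (v12,v19,v16) [+-+] → (-2.08728, 1.88775, -0.0708)–(-2.8692, 0, -0.0708)  len=2.0433
  (v18,v22,v19) [++-] → (-1.09841, -0.898881, -0.0708)–(-1.4708, 0, -0.0708)  len=0.9730
  (v19,v22,v23) [-+-] → (-1.09841, -0.898881, -0.0708)–(-1.03997, -1.03997, -0.0708)  len=0.1527
  (v19,v23,v16) [--+] → (-2.81076, -0.141085, -0.0708)–(-2.8692, 0, -0.0708)  len=0.1527
  (v16,v23,v20) [+-+] → (-2.81076, -0.141085, -0.0708)–(-2.02883, -2.02883, -0.0708)  len=2.0433
  (v22,v26,v23) [++-] → (-0.141085, -1.41236, -0.0708)–(-1.03997, -1.03997, -0.0708)  len=0.9730
  (v23,v26,v27) [-+-] → (-0.141085, -1.41236, -0.0708)–(0, -1.4708, -0.0708)  len=0.1527
  (v23,v27,v20) [--+] → (-1.88775, -2.08728, -0.0708)–(-2.02883, -2.02883, -0.0708)  len=0.1527
  (v20,v27,v24) [+-+] → (-1.88775, -2.08728, -0.0708)–(0, -2.8692, -0.0708)  len=2.0433
  (v26,v30,v27) [++-] → (0.898881, -1.09841, -0.0708)–(0, -1.4708, -0.0708)  len=0.9730
  (v27,v30,v31) [-+-] → (0.898881, -1.09841, -0.0708)–(1.03997, -1.03997, -0.0708)  len=0.1527
  (v27,v31,v24) [--+] → (0.141085, -2.81076, -0.0708)–(0, -2.8692, -0.0708)  len=0.1527
  (v24,v31,v28) [+-+] → (0.141085, -2.81076, -0.0708)–(2.02883, -2.02883, -0.0708)  len=2.0433
  (v30,v2,v31) [++-] → (1.41236, -0.141085, -0.0708)–(1.03997, -1.03997, -0.0708)  len=0.9730
  (v31,v2,v3) [-+-] → (1.41236, -0.141085, -0.0708)–(1.4708, 0, -0.0708)  len=0.1527
  (v31,v3,v28) [--+] → (2.08728, -1.88775, -0.0708)–(2.02883, -2.02883, -0.0708)  len=0.1527
  (v28,v3,v0) [+-+] → (2.08728, -1.88775, -0.0708)–(2.8692, 0, -0.0708)  len=2.0433

Chained into 2 loop(s):
  loop 1: 16 segments, perimeter = 9.0054
  loop 2: 16 segments, perimeter = 17.5679
Total perimeter = 26.573


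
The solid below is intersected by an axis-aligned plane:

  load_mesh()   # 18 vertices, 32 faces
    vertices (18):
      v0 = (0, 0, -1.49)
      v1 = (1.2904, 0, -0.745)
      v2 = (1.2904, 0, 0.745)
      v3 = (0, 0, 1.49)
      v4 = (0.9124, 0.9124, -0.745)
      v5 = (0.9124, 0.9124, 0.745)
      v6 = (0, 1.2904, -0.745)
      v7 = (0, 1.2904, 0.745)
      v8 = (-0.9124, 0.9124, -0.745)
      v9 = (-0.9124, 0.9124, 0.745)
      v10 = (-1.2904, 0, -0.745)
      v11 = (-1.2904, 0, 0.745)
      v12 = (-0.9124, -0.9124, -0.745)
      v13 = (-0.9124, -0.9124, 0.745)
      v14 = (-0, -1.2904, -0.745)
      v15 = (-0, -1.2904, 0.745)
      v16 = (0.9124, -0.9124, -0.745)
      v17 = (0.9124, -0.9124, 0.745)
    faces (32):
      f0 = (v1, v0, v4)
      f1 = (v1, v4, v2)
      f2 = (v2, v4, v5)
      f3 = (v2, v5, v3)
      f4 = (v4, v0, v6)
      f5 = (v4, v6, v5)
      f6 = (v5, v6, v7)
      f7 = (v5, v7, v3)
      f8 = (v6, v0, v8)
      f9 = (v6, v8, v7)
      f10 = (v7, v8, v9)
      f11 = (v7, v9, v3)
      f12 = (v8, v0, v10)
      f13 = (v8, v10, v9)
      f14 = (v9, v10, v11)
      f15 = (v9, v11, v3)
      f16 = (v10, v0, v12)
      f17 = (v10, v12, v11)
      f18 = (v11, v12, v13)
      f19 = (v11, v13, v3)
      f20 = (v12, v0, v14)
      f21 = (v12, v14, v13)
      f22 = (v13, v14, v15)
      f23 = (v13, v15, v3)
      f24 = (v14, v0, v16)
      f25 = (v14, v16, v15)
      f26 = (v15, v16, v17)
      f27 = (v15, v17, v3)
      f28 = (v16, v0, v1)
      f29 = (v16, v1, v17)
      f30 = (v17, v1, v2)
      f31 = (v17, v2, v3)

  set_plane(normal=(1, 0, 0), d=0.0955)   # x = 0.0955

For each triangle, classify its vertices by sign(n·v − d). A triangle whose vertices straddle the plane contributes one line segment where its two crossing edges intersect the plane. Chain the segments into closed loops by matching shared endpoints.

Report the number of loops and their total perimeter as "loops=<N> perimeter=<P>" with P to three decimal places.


Straddling triangles (12 of 32):
  (v1,v0,v4) [+-+] → (0.0955, 0, -1.43486)–(0.0955, 0.0955, -1.41202)  len=0.0982
  (v2,v5,v3) [++-] → (0.0955, 0.0955, 1.41202)–(0.0955, 0, 1.43486)  len=0.0982
  (v4,v0,v6) [+--] → (0.0955, 0.0955, -1.41202)–(0.0955, 1.25084, -0.745)  len=1.3341
  (v4,v6,v5) [+-+] → (0.0955, 1.25084, -0.745)–(0.0955, 1.25084, -0.589043)  len=0.1560
  (v5,v6,v7) [+--] → (0.0955, 1.25084, -0.589043)–(0.0955, 1.25084, 0.745)  len=1.3340
  (v5,v7,v3) [+--] → (0.0955, 1.25084, 0.745)–(0.0955, 0.0955, 1.41202)  len=1.3341
  (v14,v0,v16) [--+] → (0.0955, -0.0955, -1.41202)–(0.0955, -1.25084, -0.745)  len=1.3341
  (v14,v16,v15) [-+-] → (0.0955, -1.25084, -0.745)–(0.0955, -1.25084, 0.589043)  len=1.3340
  (v15,v16,v17) [-++] → (0.0955, -1.25084, 0.589043)–(0.0955, -1.25084, 0.745)  len=0.1560
  (v15,v17,v3) [-+-] → (0.0955, -1.25084, 0.745)–(0.0955, -0.0955, 1.41202)  len=1.3341
  (v16,v0,v1) [+-+] → (0.0955, -0.0955, -1.41202)–(0.0955, 0, -1.43486)  len=0.0982
  (v17,v2,v3) [++-] → (0.0955, 0, 1.43486)–(0.0955, -0.0955, 1.41202)  len=0.0982

Chained into 1 loop(s):
  loop 1: 12 segments, perimeter = 8.7090
Total perimeter = 8.709

loops=1 perimeter=8.709


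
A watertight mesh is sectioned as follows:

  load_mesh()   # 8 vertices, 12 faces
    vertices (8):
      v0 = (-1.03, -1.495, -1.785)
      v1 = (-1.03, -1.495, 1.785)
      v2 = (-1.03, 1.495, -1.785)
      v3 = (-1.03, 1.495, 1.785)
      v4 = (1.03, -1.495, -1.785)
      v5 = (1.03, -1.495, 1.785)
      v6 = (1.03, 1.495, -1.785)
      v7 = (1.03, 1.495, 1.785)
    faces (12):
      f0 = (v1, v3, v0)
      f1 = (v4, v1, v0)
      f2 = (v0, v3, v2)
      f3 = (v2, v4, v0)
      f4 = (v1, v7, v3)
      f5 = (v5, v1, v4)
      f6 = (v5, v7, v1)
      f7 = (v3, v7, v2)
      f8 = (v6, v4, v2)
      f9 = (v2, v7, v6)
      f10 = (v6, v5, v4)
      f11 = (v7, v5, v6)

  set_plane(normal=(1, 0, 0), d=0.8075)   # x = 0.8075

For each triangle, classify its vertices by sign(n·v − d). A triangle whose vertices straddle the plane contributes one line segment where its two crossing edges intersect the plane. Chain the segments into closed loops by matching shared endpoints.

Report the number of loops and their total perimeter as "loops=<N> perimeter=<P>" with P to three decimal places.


loops=1 perimeter=13.120

Straddling triangles (8 of 12):
  (v4,v1,v0) [+--] → (0.8075, -1.495, -1.39941)–(0.8075, -1.495, -1.785)  len=0.3856
  (v2,v4,v0) [-+-] → (0.8075, -1.17205, -1.785)–(0.8075, -1.495, -1.785)  len=0.3229
  (v1,v7,v3) [-+-] → (0.8075, 1.17205, 1.785)–(0.8075, 1.495, 1.785)  len=0.3229
  (v5,v1,v4) [+-+] → (0.8075, -1.495, 1.785)–(0.8075, -1.495, -1.39941)  len=3.1844
  (v5,v7,v1) [++-] → (0.8075, 1.17205, 1.785)–(0.8075, -1.495, 1.785)  len=2.6671
  (v3,v7,v2) [-+-] → (0.8075, 1.495, 1.785)–(0.8075, 1.495, 1.39941)  len=0.3856
  (v6,v4,v2) [++-] → (0.8075, -1.17205, -1.785)–(0.8075, 1.495, -1.785)  len=2.6671
  (v2,v7,v6) [-++] → (0.8075, 1.495, 1.39941)–(0.8075, 1.495, -1.785)  len=3.1844

Chained into 1 loop(s):
  loop 1: 8 segments, perimeter = 13.1200
Total perimeter = 13.120


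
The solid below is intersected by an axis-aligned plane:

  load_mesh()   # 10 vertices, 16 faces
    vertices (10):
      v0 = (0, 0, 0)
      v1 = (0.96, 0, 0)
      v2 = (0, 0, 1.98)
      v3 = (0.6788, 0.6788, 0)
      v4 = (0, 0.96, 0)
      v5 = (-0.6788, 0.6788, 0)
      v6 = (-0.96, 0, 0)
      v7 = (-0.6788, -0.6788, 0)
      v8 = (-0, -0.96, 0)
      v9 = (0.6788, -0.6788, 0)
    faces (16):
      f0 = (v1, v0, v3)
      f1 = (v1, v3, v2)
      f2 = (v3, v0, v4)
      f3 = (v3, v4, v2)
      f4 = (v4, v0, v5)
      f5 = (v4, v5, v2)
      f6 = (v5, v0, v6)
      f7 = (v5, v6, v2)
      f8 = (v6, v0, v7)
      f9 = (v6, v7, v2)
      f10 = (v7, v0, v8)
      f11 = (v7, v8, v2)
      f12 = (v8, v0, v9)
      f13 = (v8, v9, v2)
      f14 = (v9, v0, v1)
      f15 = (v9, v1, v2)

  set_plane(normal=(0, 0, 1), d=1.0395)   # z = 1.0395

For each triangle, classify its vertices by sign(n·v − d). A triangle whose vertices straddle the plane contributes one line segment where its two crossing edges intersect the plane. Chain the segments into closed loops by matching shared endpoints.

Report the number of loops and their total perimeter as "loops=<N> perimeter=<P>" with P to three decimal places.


Straddling triangles (8 of 16):
  (v1,v3,v2) [--+] → (0.32243, 0.32243, 1.0395)–(0.456, 0, 1.0395)  len=0.3490
  (v3,v4,v2) [--+] → (0, 0.456, 1.0395)–(0.32243, 0.32243, 1.0395)  len=0.3490
  (v4,v5,v2) [--+] → (-0.32243, 0.32243, 1.0395)–(0, 0.456, 1.0395)  len=0.3490
  (v5,v6,v2) [--+] → (-0.456, 0, 1.0395)–(-0.32243, 0.32243, 1.0395)  len=0.3490
  (v6,v7,v2) [--+] → (-0.32243, -0.32243, 1.0395)–(-0.456, 0, 1.0395)  len=0.3490
  (v7,v8,v2) [--+] → (0, -0.456, 1.0395)–(-0.32243, -0.32243, 1.0395)  len=0.3490
  (v8,v9,v2) [--+] → (0.32243, -0.32243, 1.0395)–(0, -0.456, 1.0395)  len=0.3490
  (v9,v1,v2) [--+] → (0.456, 0, 1.0395)–(0.32243, -0.32243, 1.0395)  len=0.3490

Chained into 1 loop(s):
  loop 1: 8 segments, perimeter = 2.7920
Total perimeter = 2.792

loops=1 perimeter=2.792


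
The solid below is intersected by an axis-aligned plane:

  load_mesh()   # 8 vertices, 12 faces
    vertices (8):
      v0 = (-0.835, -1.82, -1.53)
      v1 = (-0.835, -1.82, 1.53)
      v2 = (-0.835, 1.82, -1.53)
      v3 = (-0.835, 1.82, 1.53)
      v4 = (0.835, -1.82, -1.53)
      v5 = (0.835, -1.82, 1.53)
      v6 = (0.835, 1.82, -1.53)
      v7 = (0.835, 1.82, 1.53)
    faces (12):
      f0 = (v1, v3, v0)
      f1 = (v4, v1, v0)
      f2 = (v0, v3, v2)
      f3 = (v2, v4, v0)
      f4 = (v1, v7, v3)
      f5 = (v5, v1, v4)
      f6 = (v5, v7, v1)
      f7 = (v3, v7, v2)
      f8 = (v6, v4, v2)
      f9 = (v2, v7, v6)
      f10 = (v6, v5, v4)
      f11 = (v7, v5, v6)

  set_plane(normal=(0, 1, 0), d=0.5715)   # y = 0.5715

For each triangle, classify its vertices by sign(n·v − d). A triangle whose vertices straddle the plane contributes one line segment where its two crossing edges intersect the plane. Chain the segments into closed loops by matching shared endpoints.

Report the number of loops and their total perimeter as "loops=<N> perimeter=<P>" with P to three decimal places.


Straddling triangles (8 of 12):
  (v1,v3,v0) [-+-] → (-0.835, 0.5715, 1.53)–(-0.835, 0.5715, 0.480437)  len=1.0496
  (v0,v3,v2) [-++] → (-0.835, 0.5715, 0.480437)–(-0.835, 0.5715, -1.53)  len=2.0104
  (v2,v4,v0) [+--] → (-0.262199, 0.5715, -1.53)–(-0.835, 0.5715, -1.53)  len=0.5728
  (v1,v7,v3) [-++] → (0.262199, 0.5715, 1.53)–(-0.835, 0.5715, 1.53)  len=1.0972
  (v5,v7,v1) [-+-] → (0.835, 0.5715, 1.53)–(0.262199, 0.5715, 1.53)  len=0.5728
  (v6,v4,v2) [+-+] → (0.835, 0.5715, -1.53)–(-0.262199, 0.5715, -1.53)  len=1.0972
  (v6,v5,v4) [+--] → (0.835, 0.5715, -0.480437)–(0.835, 0.5715, -1.53)  len=1.0496
  (v7,v5,v6) [+-+] → (0.835, 0.5715, 1.53)–(0.835, 0.5715, -0.480437)  len=2.0104

Chained into 1 loop(s):
  loop 1: 8 segments, perimeter = 9.4600
Total perimeter = 9.460

loops=1 perimeter=9.460


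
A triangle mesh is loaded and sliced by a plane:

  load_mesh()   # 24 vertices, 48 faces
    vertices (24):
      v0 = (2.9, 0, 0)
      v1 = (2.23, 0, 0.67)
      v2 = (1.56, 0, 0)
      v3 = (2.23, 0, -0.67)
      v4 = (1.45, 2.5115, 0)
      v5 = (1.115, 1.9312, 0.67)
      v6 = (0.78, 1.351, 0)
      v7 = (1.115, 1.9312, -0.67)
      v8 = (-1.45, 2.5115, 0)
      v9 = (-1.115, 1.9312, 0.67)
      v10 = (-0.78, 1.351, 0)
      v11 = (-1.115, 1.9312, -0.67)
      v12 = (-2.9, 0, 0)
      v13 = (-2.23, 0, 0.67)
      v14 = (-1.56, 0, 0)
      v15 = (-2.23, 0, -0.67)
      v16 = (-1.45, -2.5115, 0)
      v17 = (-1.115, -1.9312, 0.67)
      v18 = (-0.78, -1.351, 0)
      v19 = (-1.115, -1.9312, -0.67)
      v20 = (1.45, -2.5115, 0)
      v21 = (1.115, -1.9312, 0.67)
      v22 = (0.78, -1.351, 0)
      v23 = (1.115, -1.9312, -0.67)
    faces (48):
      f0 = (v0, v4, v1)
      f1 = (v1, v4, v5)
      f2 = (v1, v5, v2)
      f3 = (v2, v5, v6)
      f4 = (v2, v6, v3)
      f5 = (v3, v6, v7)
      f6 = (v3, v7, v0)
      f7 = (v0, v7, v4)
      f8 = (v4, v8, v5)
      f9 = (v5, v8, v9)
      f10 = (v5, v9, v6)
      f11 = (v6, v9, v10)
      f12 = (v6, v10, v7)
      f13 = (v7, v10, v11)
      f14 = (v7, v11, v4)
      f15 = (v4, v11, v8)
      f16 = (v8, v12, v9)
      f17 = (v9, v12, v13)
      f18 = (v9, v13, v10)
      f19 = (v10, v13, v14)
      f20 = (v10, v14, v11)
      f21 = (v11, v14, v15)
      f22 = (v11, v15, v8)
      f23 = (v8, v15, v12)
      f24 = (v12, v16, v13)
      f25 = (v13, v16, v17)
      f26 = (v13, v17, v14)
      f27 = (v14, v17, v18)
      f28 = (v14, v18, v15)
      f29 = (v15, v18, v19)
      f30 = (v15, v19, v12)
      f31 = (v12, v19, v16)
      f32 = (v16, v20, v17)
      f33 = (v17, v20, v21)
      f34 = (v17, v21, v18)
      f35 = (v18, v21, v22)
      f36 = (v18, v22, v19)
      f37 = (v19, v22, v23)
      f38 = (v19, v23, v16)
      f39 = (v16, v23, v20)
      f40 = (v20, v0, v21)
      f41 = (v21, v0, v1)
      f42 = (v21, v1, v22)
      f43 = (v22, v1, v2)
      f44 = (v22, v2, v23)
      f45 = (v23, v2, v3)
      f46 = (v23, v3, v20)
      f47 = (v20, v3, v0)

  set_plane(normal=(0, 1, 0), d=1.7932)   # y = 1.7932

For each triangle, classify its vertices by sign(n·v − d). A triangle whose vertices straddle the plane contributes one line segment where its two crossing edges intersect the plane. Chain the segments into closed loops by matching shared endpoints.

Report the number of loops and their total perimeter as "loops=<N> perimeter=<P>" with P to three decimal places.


loops=1 perimeter=8.833

Straddling triangles (18 of 48):
  (v0,v4,v1) [-+-] → (1.86471, 1.7932, 0)–(1.67308, 1.7932, 0.191623)  len=0.2710
  (v1,v4,v5) [-++] → (1.67308, 1.7932, 0.191623)–(1.19468, 1.7932, 0.67)  len=0.6765
  (v1,v5,v2) [-+-] → (1.19468, 1.7932, 0.67)–(1.1468, 1.7932, 0.622123)  len=0.0677
  (v2,v5,v6) [-+-] → (1.1468, 1.7932, 0.622123)–(1.03532, 1.7932, 0.510641)  len=0.1577
  (v3,v6,v7) [--+] → (1.03532, 1.7932, -0.510641)–(1.19468, 1.7932, -0.67)  len=0.2254
  (v3,v7,v0) [-+-] → (1.19468, 1.7932, -0.67)–(1.24255, 1.7932, -0.622123)  len=0.0677
  (v0,v7,v4) [-++] → (1.24255, 1.7932, -0.622123)–(1.86471, 1.7932, 0)  len=0.8798
  (v5,v9,v6) [++-] → (-0.664276, 1.7932, 0.510641)–(1.03532, 1.7932, 0.510641)  len=1.6996
  (v6,v9,v10) [-+-] → (-0.664276, 1.7932, 0.510641)–(-1.03532, 1.7932, 0.510641)  len=0.3710
  (v6,v10,v7) [--+] → (0.664276, 1.7932, -0.510641)–(1.03532, 1.7932, -0.510641)  len=0.3710
  (v7,v10,v11) [+-+] → (0.664276, 1.7932, -0.510641)–(-1.03532, 1.7932, -0.510641)  len=1.6996
  (v8,v12,v9) [+-+] → (-1.86471, 1.7932, 0)–(-1.24255, 1.7932, 0.622123)  len=0.8798
  (v9,v12,v13) [+--] → (-1.24255, 1.7932, 0.622123)–(-1.19468, 1.7932, 0.67)  len=0.0677
  (v9,v13,v10) [+--] → (-1.19468, 1.7932, 0.67)–(-1.03532, 1.7932, 0.510641)  len=0.2254
  (v10,v14,v11) [--+] → (-1.1468, 1.7932, -0.622123)–(-1.03532, 1.7932, -0.510641)  len=0.1577
  (v11,v14,v15) [+--] → (-1.1468, 1.7932, -0.622123)–(-1.19468, 1.7932, -0.67)  len=0.0677
  (v11,v15,v8) [+-+] → (-1.19468, 1.7932, -0.67)–(-1.67308, 1.7932, -0.191623)  len=0.6765
  (v8,v15,v12) [+--] → (-1.67308, 1.7932, -0.191623)–(-1.86471, 1.7932, 0)  len=0.2710

Chained into 1 loop(s):
  loop 1: 18 segments, perimeter = 8.8329
Total perimeter = 8.833


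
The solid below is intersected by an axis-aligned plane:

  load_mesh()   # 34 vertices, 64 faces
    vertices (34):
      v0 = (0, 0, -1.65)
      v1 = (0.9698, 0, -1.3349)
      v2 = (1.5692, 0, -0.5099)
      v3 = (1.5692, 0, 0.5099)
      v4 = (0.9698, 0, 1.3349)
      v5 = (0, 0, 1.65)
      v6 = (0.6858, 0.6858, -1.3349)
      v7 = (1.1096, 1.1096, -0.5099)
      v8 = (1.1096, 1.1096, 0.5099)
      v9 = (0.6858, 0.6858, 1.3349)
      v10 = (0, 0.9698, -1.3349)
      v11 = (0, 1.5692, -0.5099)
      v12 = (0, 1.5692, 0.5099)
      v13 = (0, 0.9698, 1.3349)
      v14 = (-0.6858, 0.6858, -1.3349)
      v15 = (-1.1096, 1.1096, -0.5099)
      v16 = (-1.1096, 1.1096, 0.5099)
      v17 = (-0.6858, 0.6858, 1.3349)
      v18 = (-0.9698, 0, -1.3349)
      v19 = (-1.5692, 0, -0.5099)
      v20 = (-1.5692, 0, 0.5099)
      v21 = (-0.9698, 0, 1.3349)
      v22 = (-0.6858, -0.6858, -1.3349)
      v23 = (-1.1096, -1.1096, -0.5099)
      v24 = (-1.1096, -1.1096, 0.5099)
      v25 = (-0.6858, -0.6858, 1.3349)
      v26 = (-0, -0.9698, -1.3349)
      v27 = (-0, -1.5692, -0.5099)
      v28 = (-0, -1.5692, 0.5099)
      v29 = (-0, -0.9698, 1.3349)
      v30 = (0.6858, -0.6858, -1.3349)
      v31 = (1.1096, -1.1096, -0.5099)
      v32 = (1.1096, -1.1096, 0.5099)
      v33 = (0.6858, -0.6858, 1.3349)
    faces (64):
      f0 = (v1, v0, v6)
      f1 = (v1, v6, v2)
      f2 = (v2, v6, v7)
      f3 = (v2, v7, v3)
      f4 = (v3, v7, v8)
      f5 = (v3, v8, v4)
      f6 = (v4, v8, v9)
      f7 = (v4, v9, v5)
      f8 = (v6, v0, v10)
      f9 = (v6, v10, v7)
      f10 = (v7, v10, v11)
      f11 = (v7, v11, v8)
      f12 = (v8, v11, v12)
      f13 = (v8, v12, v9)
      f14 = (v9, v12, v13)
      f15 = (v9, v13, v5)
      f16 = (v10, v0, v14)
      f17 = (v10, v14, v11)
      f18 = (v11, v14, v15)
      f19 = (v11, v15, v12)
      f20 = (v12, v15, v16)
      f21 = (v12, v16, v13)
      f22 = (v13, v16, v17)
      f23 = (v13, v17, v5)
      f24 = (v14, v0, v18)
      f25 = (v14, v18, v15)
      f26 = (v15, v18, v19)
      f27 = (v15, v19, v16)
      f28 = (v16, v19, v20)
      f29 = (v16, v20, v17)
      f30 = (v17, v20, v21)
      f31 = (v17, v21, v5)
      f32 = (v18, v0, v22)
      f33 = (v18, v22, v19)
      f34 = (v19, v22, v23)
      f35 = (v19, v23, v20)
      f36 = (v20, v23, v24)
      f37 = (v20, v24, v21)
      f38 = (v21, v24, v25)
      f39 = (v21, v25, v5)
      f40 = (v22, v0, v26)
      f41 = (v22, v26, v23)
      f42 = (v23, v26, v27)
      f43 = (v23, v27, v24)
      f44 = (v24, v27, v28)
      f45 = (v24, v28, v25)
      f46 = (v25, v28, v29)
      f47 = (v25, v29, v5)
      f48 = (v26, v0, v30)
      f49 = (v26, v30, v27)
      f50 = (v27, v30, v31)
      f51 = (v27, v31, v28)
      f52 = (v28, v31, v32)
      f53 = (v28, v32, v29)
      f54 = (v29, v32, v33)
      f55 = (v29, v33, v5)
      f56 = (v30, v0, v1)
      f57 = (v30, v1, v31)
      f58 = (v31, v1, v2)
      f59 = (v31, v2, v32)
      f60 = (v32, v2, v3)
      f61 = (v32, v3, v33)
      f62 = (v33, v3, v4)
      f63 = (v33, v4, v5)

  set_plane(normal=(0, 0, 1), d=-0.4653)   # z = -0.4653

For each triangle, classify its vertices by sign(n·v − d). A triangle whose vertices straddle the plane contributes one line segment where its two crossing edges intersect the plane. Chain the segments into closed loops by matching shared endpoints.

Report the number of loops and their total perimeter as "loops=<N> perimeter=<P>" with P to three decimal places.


Straddling triangles (16 of 64):
  (v2,v7,v3) [--+] → (1.1297, 1.06107, -0.4653)–(1.5692, 0, -0.4653)  len=1.1485
  (v3,v7,v8) [+-+] → (1.1297, 1.06107, -0.4653)–(1.1096, 1.1096, -0.4653)  len=0.0525
  (v7,v11,v8) [--+] → (0.0485273, 1.5491, -0.4653)–(1.1096, 1.1096, -0.4653)  len=1.1485
  (v8,v11,v12) [+-+] → (0.0485273, 1.5491, -0.4653)–(0, 1.5692, -0.4653)  len=0.0525
  (v11,v15,v12) [--+] → (-1.06107, 1.1297, -0.4653)–(0, 1.5692, -0.4653)  len=1.1485
  (v12,v15,v16) [+-+] → (-1.06107, 1.1297, -0.4653)–(-1.1096, 1.1096, -0.4653)  len=0.0525
  (v15,v19,v16) [--+] → (-1.5491, 0.0485273, -0.4653)–(-1.1096, 1.1096, -0.4653)  len=1.1485
  (v16,v19,v20) [+-+] → (-1.5491, 0.0485273, -0.4653)–(-1.5692, 0, -0.4653)  len=0.0525
  (v19,v23,v20) [--+] → (-1.1297, -1.06107, -0.4653)–(-1.5692, 0, -0.4653)  len=1.1485
  (v20,v23,v24) [+-+] → (-1.1297, -1.06107, -0.4653)–(-1.1096, -1.1096, -0.4653)  len=0.0525
  (v23,v27,v24) [--+] → (-0.0485273, -1.5491, -0.4653)–(-1.1096, -1.1096, -0.4653)  len=1.1485
  (v24,v27,v28) [+-+] → (-0.0485273, -1.5491, -0.4653)–(0, -1.5692, -0.4653)  len=0.0525
  (v27,v31,v28) [--+] → (1.06107, -1.1297, -0.4653)–(0, -1.5692, -0.4653)  len=1.1485
  (v28,v31,v32) [+-+] → (1.06107, -1.1297, -0.4653)–(1.1096, -1.1096, -0.4653)  len=0.0525
  (v31,v2,v32) [--+] → (1.5491, -0.0485273, -0.4653)–(1.1096, -1.1096, -0.4653)  len=1.1485
  (v32,v2,v3) [+-+] → (1.5491, -0.0485273, -0.4653)–(1.5692, 0, -0.4653)  len=0.0525

Chained into 1 loop(s):
  loop 1: 16 segments, perimeter = 9.6081
Total perimeter = 9.608

loops=1 perimeter=9.608
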